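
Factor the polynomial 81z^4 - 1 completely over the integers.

Write as (9z^2)² − (1)², then factor 9z^2 - 1 once more.

(3z + 1)(3z - 1)(9z^2 + 1)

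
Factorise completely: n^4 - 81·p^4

Difference of squares twice: with A = n and B = 3·p, A⁴ − B⁴ = (A² − B²)(A² + B²), and A² − B² factors again.

(n + 3·p)·(n - 3·p)·(n^2 + 9·p^2)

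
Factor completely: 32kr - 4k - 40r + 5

Group as (32kr - 4k) + (-40r + 5) = 4k(8r - 1) - 5(8r - 1).
Both groups share the factor (8r - 1).

(4k - 5)(8r - 1)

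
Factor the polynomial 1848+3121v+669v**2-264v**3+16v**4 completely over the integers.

Among the possible rational roots, v = -7/4 is a root, so (4v+7) divides it; the quotient is 4v**3-73v**2+295v+264.
Then v = 8 is a root, so (v-8) is a factor; dividing leaves 4v**2-41v-33.
The remaining quadratic factors as (4v+3)(v-11).

(4v+3)(4v+7)(v-11)(v-8)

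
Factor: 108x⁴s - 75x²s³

Every term has a factor of 3x²s. Then 36x² - 25s² = (6x)² − (5s)².

3sx²(6x - 5s)(6x + 5s)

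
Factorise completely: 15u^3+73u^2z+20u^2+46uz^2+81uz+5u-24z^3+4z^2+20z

Group: 3u(5u^2+26uz+5u+24z^2+20z) + (-z+1)(5u^2+26uz+5u+24z^2+20z); both groups contain (5u^2+26uz+5u+24z^2+20z), so (3u-z+1) is a factor with cofactor 5u^2+26uz+5u+24z^2+20z.
The cofactor groups again: 5u^2+26uz+5u+24z^2+20z = u(5u+6z+5) + 4z(5u+6z+5); both groups contain (5u+6z+5), giving (u+4z)(5u+6z+5).

(3u-z+1)(5u+6z+5)(u+4z)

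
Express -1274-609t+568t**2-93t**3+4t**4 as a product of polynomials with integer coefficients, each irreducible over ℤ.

By the rational root theorem, t = 7 is a root, so (t-7) divides it; the quotient is 4t**3-65t**2+113t+182.
Continuing, t = 14 is a root, so (t-14) divides it; the quotient is 4t**2-9t-13.
The remaining quadratic factors as (4t-13)(t+1).

(4t-13)(t+1)(t-14)(t-7)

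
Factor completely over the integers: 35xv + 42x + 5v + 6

Group as (35xv + 42x) + (5v + 6) = 7x(5v + 6) + (5v + 6).
Both groups share the factor (5v + 6).

(5v + 6)(7x + 1)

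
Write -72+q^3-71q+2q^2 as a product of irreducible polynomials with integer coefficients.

(q+1)(q+9)(q-8)

Testing divisors of the constant over divisors of the leading coefficient, q = 8 is a root, giving the factor (q-8) and quotient q^2+10q+9.
The remaining quadratic factors as (q+9)(q+1).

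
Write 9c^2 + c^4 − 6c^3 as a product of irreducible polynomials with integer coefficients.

c^2(c − 3)^2

Every term has a factor of c^2; factoring it out leaves c^2 − 6c + 9.
Recognize a perfect-square trinomial with the parts c and 3.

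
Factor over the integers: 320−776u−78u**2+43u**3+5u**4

Testing divisors of the constant over divisors of the leading coefficient, u = 2/5 is a root, giving the factor (5u−2) and quotient u**3+9u**2−12u−160.
Next, u = −8 is a root, so (u+8) is a factor; dividing leaves u**2+u−20.
The remaining quadratic factors as (u+5)(u−4).

(5u−2)(u+5)(u+8)(u−4)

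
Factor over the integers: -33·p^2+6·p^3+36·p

3·p·(2·p-3)·(p-4)

Pull out the common factor 3·p, then factor the remaining trinomial.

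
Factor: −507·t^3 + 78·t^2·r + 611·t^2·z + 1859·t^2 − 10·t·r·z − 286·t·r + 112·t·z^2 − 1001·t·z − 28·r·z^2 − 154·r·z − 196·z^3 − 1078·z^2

Group: 13·t·(−39·t^2 + 5·t·z + 143·t + 14·z^2 + 77·z) + (−2·r − 14·z)·(−39·t^2 + 5·t·z + 143·t + 14·z^2 + 77·z); both groups contain (−39·t^2 + 5·t·z + 143·t + 14·z^2 + 77·z), so (13·t − 2·r − 14·z) is a factor with cofactor −39·t^2 + 5·t·z + 143·t + 14·z^2 + 77·z.
The cofactor groups again: −39·t^2 + 5·t·z + 143·t + 14·z^2 + 77·z = −13·t·(3·t − 2·z − 11) − 7·z·(3·t − 2·z − 11); both groups contain (3·t − 2·z − 11), giving −(13·t + 7·z)·(3·t − 2·z − 11).

−(13·t − 2·r − 14·z)·(13·t + 7·z)·(3·t − 2·z − 11)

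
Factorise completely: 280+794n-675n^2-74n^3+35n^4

(5n-7)(7n+2)(n+4)(n-5)

Among the possible rational roots, n = -2/7 is a root, giving the factor (7n+2) and quotient 5n^3-12n^2-93n+140.
Continuing, n = -4 is a root, so (n+4) is a factor; dividing leaves 5n^2-32n+35.
The remaining quadratic factors as (5n-7)(n-5).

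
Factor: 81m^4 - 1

Difference of squares twice: with A = 3m and B = 1, A⁴ − B⁴ = (A² − B²)(A² + B²), and A² − B² factors again.

(3m + 1)(3m - 1)(9m^2 + 1)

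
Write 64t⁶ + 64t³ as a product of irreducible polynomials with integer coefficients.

Factor out 64t³ first: what remains is t³ + 1.
Recognize a sum of cubes with the parts t and 1.

64t³(t + 1)(t² − t + 1)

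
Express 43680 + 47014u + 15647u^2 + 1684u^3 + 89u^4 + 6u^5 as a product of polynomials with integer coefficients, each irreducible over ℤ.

(2u + 15)(3u + 7)(u + 2)(u^2 + 3u + 208)

By the rational root theorem, u = -7/3 is a root, so (3u + 7) is a factor; dividing leaves 2u^4 + 25u^3 + 503u^2 + 4042u + 6240.
Continuing, u = -2 is a root, so (u + 2) is a factor; dividing leaves 2u^3 + 21u^2 + 461u + 3120.
Continuing, u = -15/2 is a root, so (2u + 15) divides it; the quotient is u^2 + 3u + 208.
The quadratic u^2 + 3u + 208 has discriminant -823 < 0 and is irreducible over ℤ.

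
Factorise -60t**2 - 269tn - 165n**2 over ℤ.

Group: -4t(15t + 11n) - 15n(15t + 11n); both groups contain (15t + 11n).

-(15t + 11n)(4t + 15n)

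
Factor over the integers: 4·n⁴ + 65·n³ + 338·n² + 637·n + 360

(4·n + 9)·(n + 1)·(n + 5)·(n + 8)

Trying the rational-root candidates, n = -1 is a root, so (n + 1) divides it; the quotient is 4·n³ + 61·n² + 277·n + 360.
Then n = -9/4 is a root, giving the factor (4·n + 9) and quotient n² + 13·n + 40.
The remaining quadratic factors as (n + 5)(n + 8).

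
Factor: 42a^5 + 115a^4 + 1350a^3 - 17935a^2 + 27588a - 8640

Trying the rational-root candidates, a = 9/2 is a root, giving the factor (2a - 9) and quotient 21a^4 + 152a^3 + 1359a^2 - 2852a + 960.
Then a = 3/7 is a root, so (7a - 3) divides it; the quotient is 3a^3 + 23a^2 + 204a - 320.
Then a = 4/3 is a root, giving the factor (3a - 4) and quotient a^2 + 9a + 80.
The quadratic a^2 + 9a + 80 has discriminant -239 < 0 and is irreducible over ℤ.

(2a - 9)(3a - 4)(7a - 3)(a^2 + 9a + 80)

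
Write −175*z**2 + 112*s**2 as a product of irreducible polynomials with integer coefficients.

Every term has a factor of 7. Then 16*s**2 − 25*z**2 = (4*s)² − (5*z)².

7*(4*s + 5*z)*(4*s − 5*z)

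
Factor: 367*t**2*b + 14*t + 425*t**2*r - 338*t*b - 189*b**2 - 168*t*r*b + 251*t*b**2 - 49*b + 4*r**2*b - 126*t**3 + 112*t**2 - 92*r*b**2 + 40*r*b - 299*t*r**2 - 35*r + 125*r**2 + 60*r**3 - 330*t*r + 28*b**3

Group: 2*t*(-63*t**2 + 55*t*r - 37*t*b + 56*t - 12*r**2 + 16*r*b - 25*r - 4*b**2 + 27*b + 7) + (-5*r - 7*b)*(-63*t**2 + 55*t*r - 37*t*b + 56*t - 12*r**2 + 16*r*b - 25*r - 4*b**2 + 27*b + 7); both groups contain (-63*t**2 + 55*t*r - 37*t*b + 56*t - 12*r**2 + 16*r*b - 25*r - 4*b**2 + 27*b + 7), so (2*t - 5*r - 7*b) is a factor with cofactor -63*t**2 + 55*t*r - 37*t*b + 56*t - 12*r**2 + 16*r*b - 25*r - 4*b**2 + 27*b + 7.
The cofactor groups again: -63*t**2 + 55*t*r - 37*t*b + 56*t - 12*r**2 + 16*r*b - 25*r - 4*b**2 + 27*b + 7 = -9*t*(7*t - 3*r + b - 7) + (4*r - 4*b - 1)*(7*t - 3*r + b - 7); both groups contain (7*t - 3*r + b - 7), giving -(9*t - 4*r + 4*b + 1)*(7*t - 3*r + b - 7).

-(2*t - 5*r - 7*b)*(9*t - 4*r + 4*b + 1)*(7*t - 3*r + b - 7)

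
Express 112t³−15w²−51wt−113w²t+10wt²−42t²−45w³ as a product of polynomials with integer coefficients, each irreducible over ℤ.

−(9w−8t+3)(w+2t)(5w+7t)

Group: 9w(−5w²−17wt−14t²) + (−8t+3)(−5w²−17wt−14t²); both groups contain (−5w²−17wt−14t²), so (9w−8t+3) is a factor with cofactor −5w²−17wt−14t².
The cofactor groups again: −5w²−17wt−14t² = −5w(w+2t) − 7t(w+2t); both groups contain (w+2t), giving −(5w+7t)(w+2t).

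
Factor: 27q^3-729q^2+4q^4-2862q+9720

Trying the rational-root candidates, q = 12 is a root, giving the factor (q-12) and quotient 4q^3+75q^2+171q-810.
Next, q = -15 is a root, giving the factor (q+15) and quotient 4q^2+15q-54.
The remaining quadratic factors as (q+6)(4q-9).

(4q-9)(q+15)(q+6)(q-12)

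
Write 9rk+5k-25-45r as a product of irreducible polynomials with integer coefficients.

Group as (9rk-45r) + (5k-25) = 9r(k-5) + 5(k-5).
Both groups share the factor (k-5).

(9r+5)(k-5)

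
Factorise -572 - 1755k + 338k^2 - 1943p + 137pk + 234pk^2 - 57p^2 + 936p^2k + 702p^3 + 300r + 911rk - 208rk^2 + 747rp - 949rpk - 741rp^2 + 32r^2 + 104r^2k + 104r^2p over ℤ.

Group: 13p(8r^2 - 57rp - 16rk + 75r + 54p^2 + 18pk - 21p + 26k - 143) + (13k + 4)(8r^2 - 57rp - 16rk + 75r + 54p^2 + 18pk - 21p + 26k - 143); both groups contain (8r^2 - 57rp - 16rk + 75r + 54p^2 + 18pk - 21p + 26k - 143), so (13p + 13k + 4) is a factor with cofactor 8r^2 - 57rp - 16rk + 75r + 54p^2 + 18pk - 21p + 26k - 143.
The cofactor groups again: 8r^2 - 57rp - 16rk + 75r + 54p^2 + 18pk - 21p + 26k - 143 = r(8r - 9p - 13) + (-6p - 2k + 11)(8r - 9p - 13); both groups contain (8r - 9p - 13), giving (r - 6p - 2k + 11)(8r - 9p - 13).

(r - 6p - 2k + 11)(8r - 9p - 13)(13p + 13k + 4)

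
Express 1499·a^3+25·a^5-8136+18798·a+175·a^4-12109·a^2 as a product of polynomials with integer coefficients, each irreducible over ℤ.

(5·a-4)·(5·a-6)·(a-3)·(a^2+12·a+113)

Testing divisors of the constant over divisors of the leading coefficient, a = 4/5 is a root, so (5·a-4) divides it; the quotient is 5·a^4+39·a^3+331·a^2-2157·a+2034.
Continuing, a = 6/5 is a root, so (5·a-6) divides it; the quotient is a^3+9·a^2+77·a-339.
Continuing, a = 3 is a root, giving the factor (a-3) and quotient a^2+12·a+113.
The quadratic a^2+12·a+113 has discriminant -308 < 0 and is irreducible over ℤ.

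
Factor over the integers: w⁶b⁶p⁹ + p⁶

p⁶(w²b²p + 1)(w⁴b⁴p² - w²b²p + 1)

Pull out the common factor p⁶, leaving w⁶b⁶p³ + 1.
Recognize a sum of cubes with the parts w²b²p and 1.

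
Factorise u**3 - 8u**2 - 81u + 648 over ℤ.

Testing divisors of the constant over divisors of the leading coefficient, u = 9 is a root, giving the factor (u - 9) and quotient u**2 + u - 72.
The remaining quadratic factors as (u - 8)(u + 9).

(u + 9)(u - 8)(u - 9)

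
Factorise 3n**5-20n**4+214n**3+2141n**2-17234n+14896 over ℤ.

(3n-14)(n+8)(n-1)(n**2-9n+133)

Among the possible rational roots, n = 14/3 is a root, so (3n-14) divides it; the quotient is n**4-2n**3+62n**2+1003n-1064.
Then n = -8 is a root, so (n+8) is a factor; dividing leaves n**3-10n**2+142n-133.
Then n = 1 is a root, so (n-1) is a factor; dividing leaves n**2-9n+133.
The quadratic n**2-9n+133 has discriminant -451 < 0 and is irreducible over ℤ.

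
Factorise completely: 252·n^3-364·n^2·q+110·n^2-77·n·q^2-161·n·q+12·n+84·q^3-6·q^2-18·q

(14·n+7·q+3)·(2·n-3·q)·(9·n-4·q+2)

Group: 14·n·(18·n^2-35·n·q+4·n+12·q^2-6·q) + (7·q+3)·(18·n^2-35·n·q+4·n+12·q^2-6·q); both groups contain (18·n^2-35·n·q+4·n+12·q^2-6·q), so (14·n+7·q+3) is a factor with cofactor 18·n^2-35·n·q+4·n+12·q^2-6·q.
The cofactor groups again: 18·n^2-35·n·q+4·n+12·q^2-6·q = 2·n·(9·n-4·q+2) - 3·q·(9·n-4·q+2); both groups contain (9·n-4·q+2), giving (2·n-3·q)·(9·n-4·q+2).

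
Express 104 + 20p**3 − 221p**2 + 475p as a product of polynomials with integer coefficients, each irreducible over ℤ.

By the rational root theorem, p = 13/4 is a root, so (4p − 13) is a factor; dividing leaves 5p**2 − 39p − 8.
The remaining quadratic factors as (5p + 1)(p − 8).

(4p − 13)(5p + 1)(p − 8)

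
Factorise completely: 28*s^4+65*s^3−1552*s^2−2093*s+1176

(4*s+7)*(7*s−3)*(s+8)*(s−7)

Among the possible rational roots, s = 7 is a root, so (s−7) divides it; the quotient is 28*s^3+261*s^2+275*s−168.
Continuing, s = −7/4 is a root, so (4*s+7) is a factor; dividing leaves 7*s^2+53*s−24.
The remaining quadratic factors as (7*s−3)(s+8).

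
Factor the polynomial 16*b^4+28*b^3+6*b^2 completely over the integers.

Pull out the common factor 2*b^2, then factor the remaining trinomial.

2*b^2*(2*b+3)*(4*b+1)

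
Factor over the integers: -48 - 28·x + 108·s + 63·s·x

(7·x + 12)·(9·s - 4)

Group as (63·s·x + 108·s) + (-28·x - 48) = 9·s·(7·x + 12) - 4·(7·x + 12).
Both groups share the factor (7·x + 12).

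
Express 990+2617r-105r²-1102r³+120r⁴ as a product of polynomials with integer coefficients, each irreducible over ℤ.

By the rational root theorem, r = -5/4 is a root, giving the factor (4r+5) and quotient 30r³-313r²+365r+198.
Then r = 9 is a root, so (r-9) divides it; the quotient is 30r²-43r-22.
The remaining quadratic factors as (5r+2)(6r-11).

(4r+5)(5r+2)(6r-11)(r-9)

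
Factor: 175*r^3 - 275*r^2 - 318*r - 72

(5*r + 2)*(5*r - 12)*(7*r + 3)

Trying the rational-root candidates, r = 12/5 is a root, so (5*r - 12) is a factor; dividing leaves 35*r^2 + 29*r + 6.
The remaining quadratic factors as (7*r + 3)(5*r + 2).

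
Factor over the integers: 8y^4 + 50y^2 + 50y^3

Pull out the common factor 2y^2, then factor the remaining trinomial.

2y^2(4y + 5)(y + 5)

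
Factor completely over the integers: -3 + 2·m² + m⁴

Substitute u = m² to get a quadratic in u, then factor.
m² + 3 is irreducible over ℤ (always positive, so no real roots).
m² - 1 is a difference of squares.

(m + 1)·(m - 1)·(m² + 3)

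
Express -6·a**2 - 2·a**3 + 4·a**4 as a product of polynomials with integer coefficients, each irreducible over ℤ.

Pull out the common factor 2·a**2, then factor the remaining trinomial.

2·a**2·(2·a - 3)·(a + 1)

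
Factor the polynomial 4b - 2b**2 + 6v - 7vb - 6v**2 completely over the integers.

Group: -2v(3v + 2b) + (-b + 2)(3v + 2b); both groups contain (3v + 2b).

-(3v + 2b)(2v + b - 2)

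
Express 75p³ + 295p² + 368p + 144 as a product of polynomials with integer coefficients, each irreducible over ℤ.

(3p + 4)(5p + 4)(5p + 9)

Trying the rational-root candidates, p = -4/3 is a root, giving the factor (3p + 4) and quotient 25p² + 65p + 36.
The remaining quadratic factors as (5p + 4)(5p + 9).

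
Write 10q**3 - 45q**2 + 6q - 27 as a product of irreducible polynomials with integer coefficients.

Group as (10q**3 + 6q) + (-45q**2 - 27) = 2q(5q**2 + 3) - 9(5q**2 + 3).
Both groups share the factor (5q**2 + 3).

(2q - 9)(5q**2 + 3)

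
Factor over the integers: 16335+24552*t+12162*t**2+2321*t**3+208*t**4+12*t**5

Trying the rational-root candidates, t = −5 is a root, so (t+5) is a factor; dividing leaves 12*t**4+148*t**3+1581*t**2+4257*t+3267.
Continuing, t = −3/2 is a root, so (2*t+3) is a factor; dividing leaves 6*t**3+65*t**2+693*t+1089.
Continuing, t = −11/6 is a root, giving the factor (6*t+11) and quotient t**2+9*t+99.
The quadratic t**2+9*t+99 has discriminant −315 < 0 and is irreducible over ℤ.

(2*t+3)*(6*t+11)*(t+5)*(t**2+9*t+99)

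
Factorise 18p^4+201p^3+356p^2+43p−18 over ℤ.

Trying the rational-root candidates, p = 1/6 is a root, so (6p−1) divides it; the quotient is 3p^3+34p^2+65p+18.
Continuing, p = −9 is a root, giving the factor (p+9) and quotient 3p^2+7p+2.
The remaining quadratic factors as (p+2)(3p+1).

(3p+1)(6p−1)(p+2)(p+9)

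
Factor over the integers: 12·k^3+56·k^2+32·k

Pull out the common factor 4·k, then factor the remaining trinomial.

4·k·(3·k+2)·(k+4)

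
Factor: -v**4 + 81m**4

(3m + v)(3m - v)(9m**2 + v**2)

Difference of squares twice: with A = 3m and B = v, A⁴ − B⁴ = (A² − B²)(A² + B²), and A² − B² factors again.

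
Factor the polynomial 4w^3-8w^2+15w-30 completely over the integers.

Group as (4w^3+15w) + (-8w^2-30) = w(4w^2+15) - 2(4w^2+15).
Both groups share the factor (4w^2+15).

(w-2)(4w^2+15)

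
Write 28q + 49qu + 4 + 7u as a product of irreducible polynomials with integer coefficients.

(7q + 1)(7u + 4)

Group as (49qu + 28q) + (7u + 4) = 7q(7u + 4) + (7u + 4).
Both groups share the factor (7u + 4).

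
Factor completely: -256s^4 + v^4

Write as (v^2)² − (16s^2)², then factor v^2 - 16s^2 once more.

(v - 4s)(v + 4s)(v^2 + 16s^2)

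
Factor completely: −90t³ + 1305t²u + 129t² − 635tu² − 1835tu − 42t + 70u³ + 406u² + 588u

−(15t − 5u − 14)(6t − u − 3)(t − 14u)

Group: 15t(−6t² + 85tu + 3t − 14u² − 42u) + (−5u − 14)(−6t² + 85tu + 3t − 14u² − 42u); both groups contain (−6t² + 85tu + 3t − 14u² − 42u), so (15t − 5u − 14) is a factor with cofactor −6t² + 85tu + 3t − 14u² − 42u.
The cofactor groups again: −6t² + 85tu + 3t − 14u² − 42u = −t(6t − u − 3) + 14u(6t − u − 3); both groups contain (6t − u − 3), giving −(t − 14u)(6t − u − 3).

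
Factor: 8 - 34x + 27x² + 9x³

(3x - 1)(3x - 2)(x + 4)

Trying the rational-root candidates, x = 1/3 is a root, so (3x - 1) divides it; the quotient is 3x² + 10x - 8.
The remaining quadratic factors as (x + 4)(3x - 2).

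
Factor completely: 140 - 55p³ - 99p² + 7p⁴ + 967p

By the rational root theorem, p = 5 is a root, so (p - 5) divides it; the quotient is 7p³ - 20p² - 199p - 28.
Next, p = 7 is a root, so (p - 7) is a factor; dividing leaves 7p² + 29p + 4.
The remaining quadratic factors as (7p + 1)(p + 4).

(7p + 1)(p + 4)(p - 5)(p - 7)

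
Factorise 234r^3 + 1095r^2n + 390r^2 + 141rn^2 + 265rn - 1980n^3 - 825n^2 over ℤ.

(13r - 15n)(6r + 11n)(3r + 12n + 5)

Group: 3r(78r^2 + 53rn - 165n^2) + (12n + 5)(78r^2 + 53rn - 165n^2); both groups contain (78r^2 + 53rn - 165n^2), so (3r + 12n + 5) is a factor with cofactor 78r^2 + 53rn - 165n^2.
The cofactor groups again: 78r^2 + 53rn - 165n^2 = 6r(13r - 15n) + 11n(13r - 15n); both groups contain (13r - 15n), giving (6r + 11n)(13r - 15n).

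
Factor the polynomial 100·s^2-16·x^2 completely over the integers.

Factor out 4, leaving 25·s^2-4·x^2, which is a difference of two squares.

4·(5·s+2·x)·(5·s-2·x)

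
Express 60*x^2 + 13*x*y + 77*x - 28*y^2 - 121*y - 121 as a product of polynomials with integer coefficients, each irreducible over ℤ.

Group: 12*x*(5*x + 4*y + 11) + (-7*y - 11)*(5*x + 4*y + 11); both groups contain (5*x + 4*y + 11).

(12*x - 7*y - 11)*(5*x + 4*y + 11)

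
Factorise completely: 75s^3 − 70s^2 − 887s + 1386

Among the possible rational roots, s = −11/3 is a root, so (3s + 11) is a factor; dividing leaves 25s^2 − 115s + 126.
The remaining quadratic factors as (5s − 14)(5s − 9).

(3s + 11)(5s − 14)(5s − 9)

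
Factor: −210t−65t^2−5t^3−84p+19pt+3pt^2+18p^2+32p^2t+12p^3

(2p+5t)(2p+t+7)(3p−t−6)

Group: 2p(6p^2+13pt−12p−5t^2−30t) + (t+7)(6p^2+13pt−12p−5t^2−30t); both groups contain (6p^2+13pt−12p−5t^2−30t), so (2p+t+7) is a factor with cofactor 6p^2+13pt−12p−5t^2−30t.
The cofactor groups again: 6p^2+13pt−12p−5t^2−30t = 3p(2p+5t) + (−t−6)(2p+5t); both groups contain (2p+5t), giving (3p−t−6)(2p+5t).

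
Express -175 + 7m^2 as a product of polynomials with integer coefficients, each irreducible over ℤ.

Every term has a factor of 7. Then m^2 - 25 = (m)² − (5)².

7(m + 5)(m - 5)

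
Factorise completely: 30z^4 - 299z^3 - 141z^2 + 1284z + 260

(5z + 1)(6z - 13)(z + 2)(z - 10)

By the rational root theorem, z = -2 is a root, so (z + 2) divides it; the quotient is 30z^3 - 359z^2 + 577z + 130.
Continuing, z = 10 is a root, so (z - 10) is a factor; dividing leaves 30z^2 - 59z - 13.
The remaining quadratic factors as (5z + 1)(6z - 13).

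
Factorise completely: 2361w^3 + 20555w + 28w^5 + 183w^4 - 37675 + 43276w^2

(4w + 5)(7w - 5)(w + 11)(w^2 - 5w + 137)

By the rational root theorem, w = -11 is a root, giving the factor (w + 11) and quotient 28w^4 - 125w^3 + 3736w^2 + 2180w - 3425.
Then w = -5/4 is a root, so (4w + 5) is a factor; dividing leaves 7w^3 - 40w^2 + 984w - 685.
Then w = 5/7 is a root, so (7w - 5) is a factor; dividing leaves w^2 - 5w + 137.
The quadratic w^2 - 5w + 137 has discriminant -523 < 0 and is irreducible over ℤ.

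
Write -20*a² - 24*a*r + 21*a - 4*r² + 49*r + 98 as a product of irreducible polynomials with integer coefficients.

-(4*a + 4*r + 7)*(5*a + r - 14)

Group: -4*a*(5*a + r - 14) + (-4*r - 7)*(5*a + r - 14); both groups contain (5*a + r - 14).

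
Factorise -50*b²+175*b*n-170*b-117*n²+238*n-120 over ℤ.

Group: -5*b*(10*b-9*n+10) + (13*n-12)*(10*b-9*n+10); both groups contain (10*b-9*n+10).

-(10*b-9*n+10)*(5*b-13*n+12)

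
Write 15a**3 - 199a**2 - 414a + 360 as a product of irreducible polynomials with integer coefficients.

(3a - 2)(5a + 12)(a - 15)

By the rational root theorem, a = 2/3 is a root, so (3a - 2) divides it; the quotient is 5a**2 - 63a - 180.
The remaining quadratic factors as (a - 15)(5a + 12).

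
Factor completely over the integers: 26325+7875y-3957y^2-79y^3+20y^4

Trying the rational-root candidates, y = -9/5 is a root, so (5y+9) is a factor; dividing leaves 4y^3-23y^2-750y+2925.
Next, y = 15 is a root, so (y-15) is a factor; dividing leaves 4y^2+37y-195.
The remaining quadratic factors as (y+13)(4y-15).

(4y-15)(5y+9)(y+13)(y-15)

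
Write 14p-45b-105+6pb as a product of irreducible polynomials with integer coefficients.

Group as (6pb+14p) + (-45b-105) = 2p(3b+7) - 15(3b+7).
Both groups share the factor (3b+7).

(2p-15)(3b+7)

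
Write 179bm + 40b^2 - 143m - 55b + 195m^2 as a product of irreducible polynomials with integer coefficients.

Group: 5b(8b + 15m - 11) + 13m(8b + 15m - 11); both groups contain (8b + 15m - 11).

(5b + 13m)(8b + 15m - 11)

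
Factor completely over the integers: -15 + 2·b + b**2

Two integers with product -15 and sum 2 are -3 and 5.

(b + 5)·(b - 3)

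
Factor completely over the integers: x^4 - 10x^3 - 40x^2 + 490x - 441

(x + 7)(x - 1)(x - 7)(x - 9)

Trying the rational-root candidates, x = 7 is a root, giving the factor (x - 7) and quotient x^3 - 3x^2 - 61x + 63.
Then x = 9 is a root, giving the factor (x - 9) and quotient x^2 + 6x - 7.
The remaining quadratic factors as (x - 1)(x + 7).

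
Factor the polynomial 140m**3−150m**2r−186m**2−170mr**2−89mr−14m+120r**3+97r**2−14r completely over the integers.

(10m−15r−14)(14m−8r+1)(m+r)

Group: 10m(14m**2+6mr+m−8r**2+r) + (−15r−14)(14m**2+6mr+m−8r**2+r); both groups contain (14m**2+6mr+m−8r**2+r), so (10m−15r−14) is a factor with cofactor 14m**2+6mr+m−8r**2+r.
The cofactor groups again: 14m**2+6mr+m−8r**2+r = 14m(m+r) + (−8r+1)(m+r); both groups contain (m+r), giving (14m−8r+1)(m+r).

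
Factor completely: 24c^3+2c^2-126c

Pull out the common factor 2c, then factor the remaining trinomial.

2c(3c+7)(4c-9)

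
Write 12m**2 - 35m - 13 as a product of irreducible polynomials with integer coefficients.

(3m + 1)(4m - 13)

Need a pair with product 12·(-13) = -156 and sum -35: that's -39 and 4.
Split the middle term: 12m**2 - 39m + 4m - 13 = 3m(4m - 13) + (4m - 13).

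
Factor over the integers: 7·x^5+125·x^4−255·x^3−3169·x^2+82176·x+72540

(7·x+6)·(x+13)·(x+15)·(x^2−11·x+62)

By the rational root theorem, x = −15 is a root, so (x+15) divides it; the quotient is 7·x^4+20·x^3−555·x^2+5156·x+4836.
Continuing, x = −6/7 is a root, giving the factor (7·x+6) and quotient x^3+2·x^2−81·x+806.
Next, x = −13 is a root, giving the factor (x+13) and quotient x^2−11·x+62.
The quadratic x^2−11·x+62 has discriminant −127 < 0 and is irreducible over ℤ.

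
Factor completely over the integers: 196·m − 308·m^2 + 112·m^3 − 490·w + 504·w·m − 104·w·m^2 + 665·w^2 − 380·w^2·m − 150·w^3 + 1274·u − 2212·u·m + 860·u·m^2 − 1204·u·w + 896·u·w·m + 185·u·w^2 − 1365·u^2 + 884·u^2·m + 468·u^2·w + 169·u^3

(13·u + 15·w + 14·m − 14)·(13·u − 5·w + 2·m)·(u + 2·w + 4·m − 7)

Group: 13·u·(13·u^2 + 41·u·w + 66·u·m − 105·u + 30·w^2 + 88·w·m − 133·w + 56·m^2 − 154·m + 98) + (−5·w + 2·m)·(13·u^2 + 41·u·w + 66·u·m − 105·u + 30·w^2 + 88·w·m − 133·w + 56·m^2 − 154·m + 98); both groups contain (13·u^2 + 41·u·w + 66·u·m − 105·u + 30·w^2 + 88·w·m − 133·w + 56·m^2 − 154·m + 98), so (13·u − 5·w + 2·m) is a factor with cofactor 13·u^2 + 41·u·w + 66·u·m − 105·u + 30·w^2 + 88·w·m − 133·w + 56·m^2 − 154·m + 98.
The cofactor groups again: 13·u^2 + 41·u·w + 66·u·m − 105·u + 30·w^2 + 88·w·m − 133·w + 56·m^2 − 154·m + 98 = u·(13·u + 15·w + 14·m − 14) + (2·w + 4·m − 7)·(13·u + 15·w + 14·m − 14); both groups contain (13·u + 15·w + 14·m − 14), giving (u + 2·w + 4·m − 7)·(13·u + 15·w + 14·m − 14).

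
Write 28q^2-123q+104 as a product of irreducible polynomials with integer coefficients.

(4q-13)(7q-8)

Need a pair with product 28·104 = 2912 and sum -123: that's -32 and -91.
Split the middle term: 28q^2-32q - 91q+104 = 4q(7q-8) - 13(7q-8).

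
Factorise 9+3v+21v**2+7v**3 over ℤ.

Group as (7v**3+3v) + (21v**2+9) = v(7v**2+3) + 3(7v**2+3).
Both groups share the factor (7v**2+3).

(v+3)(7v**2+3)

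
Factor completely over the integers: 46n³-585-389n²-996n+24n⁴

By the rational root theorem, n = 13/3 is a root, so (3n-13) is a factor; dividing leaves 8n³+50n²+87n+45.
Then n = -1 is a root, so (n+1) divides it; the quotient is 8n²+42n+45.
The remaining quadratic factors as (4n+15)(2n+3).

(2n+3)(3n-13)(4n+15)(n+1)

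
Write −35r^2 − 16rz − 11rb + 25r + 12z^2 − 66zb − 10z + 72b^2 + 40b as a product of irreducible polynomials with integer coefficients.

−(7r + 6z − 9b − 5)(5r − 2z + 8b)

Group: −7r(5r − 2z + 8b) + (−6z + 9b + 5)(5r − 2z + 8b); both groups contain (5r − 2z + 8b).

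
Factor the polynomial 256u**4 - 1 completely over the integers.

(4u + 1)(4u - 1)(16u**2 + 1)

Write as (16u**2)² − (1)², then factor 16u**2 - 1 once more.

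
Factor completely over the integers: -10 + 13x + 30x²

Need a pair with product 30·(-10) = -300 and sum 13: that's -12 and 25.
Split the middle term: 30x² - 12x + 25x - 10 = 6x(5x - 2) + 5(5x - 2).

(5x - 2)(6x + 5)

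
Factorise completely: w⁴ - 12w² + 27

Substitute u = w² to get a quadratic in u, then factor.
w² - 3 is irreducible over ℤ (3 is not a perfect square).
w² - 9 is a difference of squares.

(w + 3)(w - 3)(w² - 3)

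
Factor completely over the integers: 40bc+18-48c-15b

Group as (40bc-15b) + (-48c+18) = 5b(8c-3) - 6(8c-3).
Both groups share the factor (8c-3).

(5b-6)(8c-3)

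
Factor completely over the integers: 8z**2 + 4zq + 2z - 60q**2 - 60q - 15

Group: 2z(4z - 10q - 5) + (6q + 3)(4z - 10q - 5); both groups contain (4z - 10q - 5).

(4z - 10q - 5)(2z + 6q + 3)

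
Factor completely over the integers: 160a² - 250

10(4a + 5)(4a - 5)

Pull out the common factor 10; 16a² - 25 is a difference of squares.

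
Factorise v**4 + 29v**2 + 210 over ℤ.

Substitute u = v**2 to get a quadratic in u, then factor.
v**2 + 15 is irreducible over ℤ (always positive, so no real roots).
v**2 + 14 is irreducible over ℤ (always positive, so no real roots).

(v**2 + 14)(v**2 + 15)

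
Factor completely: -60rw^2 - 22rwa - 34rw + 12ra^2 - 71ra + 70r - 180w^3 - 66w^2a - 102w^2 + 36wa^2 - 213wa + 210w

Group: 6w(-10rw + 3ra - 14r - 30w^2 + 9wa - 42w) + (4a - 5)(-10rw + 3ra - 14r - 30w^2 + 9wa - 42w); both groups contain (-10rw + 3ra - 14r - 30w^2 + 9wa - 42w), so (6w + 4a - 5) is a factor with cofactor -10rw + 3ra - 14r - 30w^2 + 9wa - 42w.
The cofactor groups again: -10rw + 3ra - 14r - 30w^2 + 9wa - 42w = -10w(r + 3w) + (3a - 14)(r + 3w); both groups contain (r + 3w), giving -(10w - 3a + 14)(r + 3w).

-(10w - 3a + 14)(6w + 4a - 5)(r + 3w)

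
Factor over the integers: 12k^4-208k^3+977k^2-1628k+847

(2k-7)(6k-11)(k-1)(k-11)

Testing divisors of the constant over divisors of the leading coefficient, k = 11/6 is a root, so (6k-11) is a factor; dividing leaves 2k^3-31k^2+106k-77.
Next, k = 11 is a root, giving the factor (k-11) and quotient 2k^2-9k+7.
The remaining quadratic factors as (k-1)(2k-7).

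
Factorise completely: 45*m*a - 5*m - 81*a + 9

Group as (45*m*a - 5*m) + (-81*a + 9) = 5*m*(9*a - 1) - 9*(9*a - 1).
Both groups share the factor (9*a - 1).

(5*m - 9)*(9*a - 1)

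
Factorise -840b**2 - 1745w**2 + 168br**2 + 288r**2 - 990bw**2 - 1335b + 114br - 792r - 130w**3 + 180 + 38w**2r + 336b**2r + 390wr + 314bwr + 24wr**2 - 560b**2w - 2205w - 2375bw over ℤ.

-(10w - 6r + 15)(7b + w + 12)(8b + 13w + 4r - 1)

Group: 10w(-56b**2 - 99bw - 28br - 89b - 13w**2 - 4wr - 155w - 48r + 12) + (-6r + 15)(-56b**2 - 99bw - 28br - 89b - 13w**2 - 4wr - 155w - 48r + 12); both groups contain (-56b**2 - 99bw - 28br - 89b - 13w**2 - 4wr - 155w - 48r + 12), so (10w - 6r + 15) is a factor with cofactor -56b**2 - 99bw - 28br - 89b - 13w**2 - 4wr - 155w - 48r + 12.
The cofactor groups again: -56b**2 - 99bw - 28br - 89b - 13w**2 - 4wr - 155w - 48r + 12 = -7b(8b + 13w + 4r - 1) + (-w - 12)(8b + 13w + 4r - 1); both groups contain (8b + 13w + 4r - 1), giving -(7b + w + 12)(8b + 13w + 4r - 1).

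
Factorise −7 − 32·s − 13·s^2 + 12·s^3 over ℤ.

(3·s − 7)·(4·s + 1)·(s + 1)

By the rational root theorem, s = −1/4 is a root, so (4·s + 1) divides it; the quotient is 3·s^2 − 4·s − 7.
The remaining quadratic factors as (s + 1)(3·s − 7).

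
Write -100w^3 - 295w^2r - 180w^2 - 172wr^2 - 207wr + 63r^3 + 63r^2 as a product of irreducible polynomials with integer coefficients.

-(4w - r)(5w + 7r)(5w + 9r + 9)

Group: 4w(-25w^2 - 80wr - 45w - 63r^2 - 63r) - r(-25w^2 - 80wr - 45w - 63r^2 - 63r); both groups contain (-25w^2 - 80wr - 45w - 63r^2 - 63r), so (4w - r) is a factor with cofactor -25w^2 - 80wr - 45w - 63r^2 - 63r.
The cofactor groups again: -25w^2 - 80wr - 45w - 63r^2 - 63r = -5w(5w + 9r + 9) - 7r(5w + 9r + 9); both groups contain (5w + 9r + 9), giving -(5w + 7r)(5w + 9r + 9).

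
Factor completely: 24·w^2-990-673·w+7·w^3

(7·w+10)·(w+11)·(w-9)

Among the possible rational roots, w = -10/7 is a root, so (7·w+10) divides it; the quotient is w^2+2·w-99.
The remaining quadratic factors as (w+11)(w-9).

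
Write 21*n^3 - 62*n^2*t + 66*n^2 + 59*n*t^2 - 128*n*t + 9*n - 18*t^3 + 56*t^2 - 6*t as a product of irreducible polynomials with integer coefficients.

Group: 3*n*(7*n^2 - 16*n*t + 22*n + 9*t^2 - 28*t + 3) - 2*t*(7*n^2 - 16*n*t + 22*n + 9*t^2 - 28*t + 3); both groups contain (7*n^2 - 16*n*t + 22*n + 9*t^2 - 28*t + 3), so (3*n - 2*t) is a factor with cofactor 7*n^2 - 16*n*t + 22*n + 9*t^2 - 28*t + 3.
The cofactor groups again: 7*n^2 - 16*n*t + 22*n + 9*t^2 - 28*t + 3 = 7*n*(n - t + 3) + (-9*t + 1)*(n - t + 3); both groups contain (n - t + 3), giving (7*n - 9*t + 1)*(n - t + 3).

(3*n - 2*t)*(7*n - 9*t + 1)*(n - t + 3)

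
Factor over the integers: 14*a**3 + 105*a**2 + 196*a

7*a*(2*a + 7)*(a + 4)

Pull out the common factor 7*a, then factor the remaining trinomial.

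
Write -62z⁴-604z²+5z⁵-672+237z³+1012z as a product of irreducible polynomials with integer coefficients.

By the rational root theorem, z = 7/5 is a root, so (5z-7) is a factor; dividing leaves z⁴-11z³+32z²-76z+96.
Continuing, z = 8 is a root, giving the factor (z-8) and quotient z³-3z²+8z-12.
Continuing, z = 2 is a root, giving the factor (z-2) and quotient z²-z+6.
The quadratic z²-z+6 has discriminant -23 < 0 and is irreducible over ℤ.

(5z-7)(z-2)(z-8)(z²-z+6)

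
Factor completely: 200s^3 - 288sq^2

Factor out 8s, leaving 25s^2 - 36q^2, which is a difference of two squares.

8s(5s - 6q)(5s + 6q)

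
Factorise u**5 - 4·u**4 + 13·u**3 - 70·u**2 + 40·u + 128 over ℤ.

(u + 1)·(u - 2)·(u - 4)·(u**2 + u + 16)

Trying the rational-root candidates, u = 2 is a root, so (u - 2) is a factor; dividing leaves u**4 - 2·u**3 + 9·u**2 - 52·u - 64.
Then u = 4 is a root, so (u - 4) divides it; the quotient is u**3 + 2·u**2 + 17·u + 16.
Then u = -1 is a root, giving the factor (u + 1) and quotient u**2 + u + 16.
The quadratic u**2 + u + 16 has discriminant -63 < 0 and is irreducible over ℤ.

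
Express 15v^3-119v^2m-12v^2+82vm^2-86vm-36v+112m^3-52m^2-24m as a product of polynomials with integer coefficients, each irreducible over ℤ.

(v-7m-2)(5v-8m+6)(3v+2m)

Group: v(15v^2-14vm+18v-16m^2+12m) + (-7m-2)(15v^2-14vm+18v-16m^2+12m); both groups contain (15v^2-14vm+18v-16m^2+12m), so (v-7m-2) is a factor with cofactor 15v^2-14vm+18v-16m^2+12m.
The cofactor groups again: 15v^2-14vm+18v-16m^2+12m = 5v(3v+2m) + (-8m+6)(3v+2m); both groups contain (3v+2m), giving (5v-8m+6)(3v+2m).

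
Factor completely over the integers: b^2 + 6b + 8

(b + 2)(b + 4)

Two integers with product 8 and sum 6 are 2 and 4.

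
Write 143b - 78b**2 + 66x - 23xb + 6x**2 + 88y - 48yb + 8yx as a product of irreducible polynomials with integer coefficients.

Group: 8y(x - 6b + 11) + (6x + 13b)(x - 6b + 11); both groups contain (x - 6b + 11).

(x - 6b + 11)(8y + 6x + 13b)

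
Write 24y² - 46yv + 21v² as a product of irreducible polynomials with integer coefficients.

(4y - 3v)(6y - 7v)

Group: 6y(4y - 3v) - 7v(4y - 3v); both groups contain (4y - 3v).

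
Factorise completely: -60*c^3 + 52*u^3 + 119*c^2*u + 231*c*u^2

-(15*c + 4*u)*(4*c - 13*u)*(c + u)

Group: 15*c*(-4*c^2 + 9*c*u + 13*u^2) + 4*u*(-4*c^2 + 9*c*u + 13*u^2); both groups contain (-4*c^2 + 9*c*u + 13*u^2), so (15*c + 4*u) is a factor with cofactor -4*c^2 + 9*c*u + 13*u^2.
The cofactor groups again: -4*c^2 + 9*c*u + 13*u^2 = -4*c*(c + u) + 13*u*(c + u); both groups contain (c + u), giving -(4*c - 13*u)*(c + u).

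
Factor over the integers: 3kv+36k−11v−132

(3k−11)(v+12)

Group as (3kv+36k) + (−11v−132) = 3k(v+12) − 11(v+12).
Both groups share the factor (v+12).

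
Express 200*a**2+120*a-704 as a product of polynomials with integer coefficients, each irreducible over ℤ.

Pull out the common factor 8, then factor the remaining trinomial.

8*(5*a+11)*(5*a-8)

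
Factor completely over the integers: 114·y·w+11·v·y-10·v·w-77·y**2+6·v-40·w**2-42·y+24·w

(11·y-10·w+6)·(v-7·y+4·w)

Group: v·(11·y-10·w+6) + (-7·y+4·w)·(11·y-10·w+6); both groups contain (11·y-10·w+6).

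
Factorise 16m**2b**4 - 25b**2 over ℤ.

b**2(4mb + 5)(4mb - 5)

Every term has a factor of b**2; factoring it out leaves 16m**2b**2 - 25.
Recognize a difference of squares with the parts 4mb and 5.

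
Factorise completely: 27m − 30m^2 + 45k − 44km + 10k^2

Group: 2k(5k + 3m) + (−10m + 9)(5k + 3m); both groups contain (5k + 3m).

(2k − 10m + 9)(5k + 3m)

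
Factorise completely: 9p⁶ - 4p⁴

Every term has a factor of p⁴; factoring it out leaves 9p² - 4.
Recognize a difference of squares with the parts 3p and 2.

p⁴(3p + 2)(3p - 2)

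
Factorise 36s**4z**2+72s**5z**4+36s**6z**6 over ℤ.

Every term has a factor of 36s**4z**2; factoring it out leaves s**2z**4+2sz**2+1.
Recognize a perfect-square trinomial with the parts 1 and sz**2.

36s**4z**2(sz**2+1)**2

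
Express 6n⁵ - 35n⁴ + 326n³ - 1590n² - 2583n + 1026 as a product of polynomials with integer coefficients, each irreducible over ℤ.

(2n + 3)(3n - 1)(n - 6)(n² - n + 57)

Testing divisors of the constant over divisors of the leading coefficient, n = 6 is a root, giving the factor (n - 6) and quotient 6n⁴ + n³ + 332n² + 402n - 171.
Then n = -3/2 is a root, so (2n + 3) is a factor; dividing leaves 3n³ - 4n² + 172n - 57.
Continuing, n = 1/3 is a root, so (3n - 1) divides it; the quotient is n² - n + 57.
The quadratic n² - n + 57 has discriminant -227 < 0 and is irreducible over ℤ.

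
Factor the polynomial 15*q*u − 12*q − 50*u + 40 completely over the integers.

Group as (15*q*u − 12*q) + (−50*u + 40) = 3*q*(5*u − 4) − 10*(5*u − 4).
Both groups share the factor (5*u − 4).

(3*q − 10)*(5*u − 4)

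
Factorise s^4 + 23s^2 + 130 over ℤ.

(s^2 + 10)(s^2 + 13)

Substitute u = s^2 to get a quadratic in u, then factor.
s^2 + 13 is irreducible over ℤ (always positive, so no real roots).
s^2 + 10 is irreducible over ℤ (always positive, so no real roots).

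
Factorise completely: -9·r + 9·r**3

Pull out the common factor 9·r; r**2 - 1 is a difference of squares.

9·r·(r + 1)·(r - 1)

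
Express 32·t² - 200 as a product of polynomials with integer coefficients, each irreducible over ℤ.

8·(2·t + 5)·(2·t - 5)

Factor out 8, leaving 4·t² - 25, which is a difference of two squares.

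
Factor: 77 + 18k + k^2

Two integers with product 77 and sum 18 are 11 and 7.

(k + 11)(k + 7)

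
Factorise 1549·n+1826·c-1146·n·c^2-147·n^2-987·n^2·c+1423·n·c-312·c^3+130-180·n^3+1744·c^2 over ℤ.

Group: 3·n·(-60·n^2-89·n·c+151·n-26·c^2+167·c+13) + (12·c+10)·(-60·n^2-89·n·c+151·n-26·c^2+167·c+13); both groups contain (-60·n^2-89·n·c+151·n-26·c^2+167·c+13), so (3·n+12·c+10) is a factor with cofactor -60·n^2-89·n·c+151·n-26·c^2+167·c+13.
The cofactor groups again: -60·n^2-89·n·c+151·n-26·c^2+167·c+13 = -5·n·(12·n+13·c+1) + (-2·c+13)·(12·n+13·c+1); both groups contain (12·n+13·c+1), giving -(5·n+2·c-13)·(12·n+13·c+1).

-(3·n+12·c+10)·(12·n+13·c+1)·(5·n+2·c-13)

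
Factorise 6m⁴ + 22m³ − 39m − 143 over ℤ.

(3m + 11)(2m³ − 13)

Group as (6m⁴ − 39m) + (22m³ − 143) = 3m(2m³ − 13) + 11(2m³ − 13).
Both groups share the factor (2m³ − 13).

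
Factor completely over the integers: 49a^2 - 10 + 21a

Need a pair with product 49·(-10) = -490 and sum 21: that's -14 and 35.
Split the middle term: 49a^2 - 14a + 35a - 10 = 7a(7a - 2) + 5(7a - 2).

(7a + 5)(7a - 2)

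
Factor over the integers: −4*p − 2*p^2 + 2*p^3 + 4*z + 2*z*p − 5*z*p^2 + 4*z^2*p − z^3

Group: z*(−z^2 + 2*z*p − 2*z − p^2 + 2*p) + (−2*p − 2)*(−z^2 + 2*z*p − 2*z − p^2 + 2*p); both groups contain (−z^2 + 2*z*p − 2*z − p^2 + 2*p), so (z − 2*p − 2) is a factor with cofactor −z^2 + 2*z*p − 2*z − p^2 + 2*p.
The cofactor groups again: −z^2 + 2*z*p − 2*z − p^2 + 2*p = −z*(z − p + 2) + p*(z − p + 2); both groups contain (z − p + 2), giving −(z − p)*(z − p + 2).

−(z − 2*p − 2)*(z − p)*(z − p + 2)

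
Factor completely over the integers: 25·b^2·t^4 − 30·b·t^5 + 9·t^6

Factor out t^4 first: what remains is 25·b^2 − 30·b·t + 9·t^2.
Recognize a perfect-square trinomial with the parts 3·t and 5·b.

t^4·(5·b − 3·t)^2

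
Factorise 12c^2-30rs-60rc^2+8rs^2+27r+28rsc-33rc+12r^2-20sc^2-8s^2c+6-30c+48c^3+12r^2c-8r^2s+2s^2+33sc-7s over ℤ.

-(2s-3c-3)(4r-4c+1)(r-s-4c+2)

Group: r(-8rs+12rc+12r+8sc-2s-12c^2-9c+3) + (-s-4c+2)(-8rs+12rc+12r+8sc-2s-12c^2-9c+3); both groups contain (-8rs+12rc+12r+8sc-2s-12c^2-9c+3), so (r-s-4c+2) is a factor with cofactor -8rs+12rc+12r+8sc-2s-12c^2-9c+3.
The cofactor groups again: -8rs+12rc+12r+8sc-2s-12c^2-9c+3 = -4r(2s-3c-3) + (4c-1)(2s-3c-3); both groups contain (2s-3c-3), giving -(4r-4c+1)(2s-3c-3).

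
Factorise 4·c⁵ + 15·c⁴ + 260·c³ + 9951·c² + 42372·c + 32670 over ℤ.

Testing divisors of the constant over divisors of the leading coefficient, c = -11 is a root, so (c + 11) is a factor; dividing leaves 4·c⁴ - 29·c³ + 579·c² + 3582·c + 2970.
Continuing, c = -1 is a root, so (c + 1) divides it; the quotient is 4·c³ - 33·c² + 612·c + 2970.
Continuing, c = -15/4 is a root, so (4·c + 15) divides it; the quotient is c² - 12·c + 198.
The quadratic c² - 12·c + 198 has discriminant -648 < 0 and is irreducible over ℤ.

(4·c + 15)·(c + 1)·(c + 11)·(c² - 12·c + 198)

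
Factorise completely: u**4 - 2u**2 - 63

Substitute w = u**2 to get a quadratic in w, then factor.
u**2 - 9 is a difference of squares.
u**2 + 7 is irreducible over ℤ (always positive, so no real roots).

(u + 3)(u - 3)(u**2 + 7)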